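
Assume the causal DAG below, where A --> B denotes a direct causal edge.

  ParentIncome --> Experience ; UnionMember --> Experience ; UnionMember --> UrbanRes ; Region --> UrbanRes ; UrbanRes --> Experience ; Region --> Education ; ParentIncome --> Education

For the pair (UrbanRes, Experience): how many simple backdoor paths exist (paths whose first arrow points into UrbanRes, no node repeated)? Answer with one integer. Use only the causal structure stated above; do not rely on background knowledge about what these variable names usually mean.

A backdoor path from UrbanRes to Experience is any simple undirected path whose first edge points into UrbanRes (i.e. leaves UrbanRes via a parent).
Parents of UrbanRes: {Region, UnionMember}.
Enumerating:
  P1: UrbanRes <- Region -> Education <- ParentIncome -> Experience
  P2: UrbanRes <- UnionMember -> Experience
That exhausts the simple backdoor paths. Count: 2.

2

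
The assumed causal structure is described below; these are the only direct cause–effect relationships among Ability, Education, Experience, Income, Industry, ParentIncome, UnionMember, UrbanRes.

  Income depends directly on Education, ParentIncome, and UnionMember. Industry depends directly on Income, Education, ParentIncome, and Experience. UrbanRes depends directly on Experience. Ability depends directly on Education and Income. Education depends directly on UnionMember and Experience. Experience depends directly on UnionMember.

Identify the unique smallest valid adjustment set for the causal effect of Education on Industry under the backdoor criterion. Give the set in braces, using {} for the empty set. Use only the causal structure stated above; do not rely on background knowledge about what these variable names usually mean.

Variables eligible for adjustment (non-descendants of Education, excluding Education and Industry): {Experience, ParentIncome, UnionMember, UrbanRes}.
Backdoor paths from Education to Industry:
  P1: Education <- UnionMember -> Experience -> Industry
  P2: Education <- UnionMember -> Income <- ParentIncome -> Industry
  P3: Education <- UnionMember -> Income -> Industry
  P4: Education <- Experience <- UnionMember -> Income <- ParentIncome -> Industry
  P5: Education <- Experience <- UnionMember -> Income -> Industry
  P6: Education <- Experience -> Industry
The empty set is not sufficient: P1 (Education <- UnionMember -> Experience -> Industry) has no collider blocking it and no conditioned non-collider, so it is open.
Try {Experience, UnionMember}:
  P1: blocked at fork node UnionMember ∈ conditioning set.
  P2: blocked at fork node UnionMember ∈ conditioning set.
  P3: blocked at fork node UnionMember ∈ conditioning set.
  P4: blocked at chain node Experience ∈ conditioning set.
  P5: blocked at chain node Experience ∈ conditioning set.
  P6: blocked at fork node Experience ∈ conditioning set.
{Experience, UnionMember} contains no descendant of Education and blocks every backdoor path.
Every element of {Experience, UnionMember} is needed (dropping Experience leaves P6 open; dropping UnionMember leaves P3 open), so no proper subset is valid.
Among all size-2 subsets of the eligible variables, only {Experience, UnionMember} blocks every backdoor path, so it is the unique smallest valid adjustment set.

{Experience, UnionMember}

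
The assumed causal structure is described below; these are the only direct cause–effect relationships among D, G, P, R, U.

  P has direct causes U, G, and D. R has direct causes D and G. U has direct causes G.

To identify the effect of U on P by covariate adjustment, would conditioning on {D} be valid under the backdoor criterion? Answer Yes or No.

No

Backdoor paths from U to P (paths whose first edge points into U):
  P1: U <- G -> P
  P2: U <- G -> R <- D -> P
Condition 1 (no descendant of U in the set): holds — descendants of U are {P}; none are in {D}.
Condition 2 (every backdoor path blocked by {D}):
  P1: open — no interior node is in the conditioning set.
  P2: blocked at collider R (neither it nor any descendant is in the conditioning set).
{D} does not satisfy the backdoor criterion.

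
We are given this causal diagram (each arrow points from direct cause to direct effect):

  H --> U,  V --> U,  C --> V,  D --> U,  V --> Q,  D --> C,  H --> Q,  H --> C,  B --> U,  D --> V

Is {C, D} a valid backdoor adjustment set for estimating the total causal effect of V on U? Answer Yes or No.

Backdoor paths from V to U (paths whose first edge points into V):
  P1: V <- D -> C <- H -> U
  P2: V <- D -> U
  P3: V <- C <- D -> U
  P4: V <- C <- H -> U
Condition 1 (no descendant of V in the set): holds — descendants of V are {Q, U}; none are in {C, D}.
Condition 2 (every backdoor path blocked by {C, D}):
  P1: blocked at fork node D ∈ conditioning set.
  P2: blocked at fork node D ∈ conditioning set.
  P3: blocked at chain node C ∈ conditioning set.
  P4: blocked at chain node C ∈ conditioning set.
{C, D} satisfies the backdoor criterion.

Yes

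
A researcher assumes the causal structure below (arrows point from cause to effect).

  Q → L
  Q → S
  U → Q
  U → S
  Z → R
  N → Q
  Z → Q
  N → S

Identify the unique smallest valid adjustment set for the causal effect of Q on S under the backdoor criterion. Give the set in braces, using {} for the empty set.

{N, U}

Variables eligible for adjustment (non-descendants of Q, excluding Q and S): {N, R, U, Z}.
Backdoor paths from Q to S:
  P1: Q <- U -> S
  P2: Q <- N -> S
The empty set is not sufficient: P1 (Q <- U -> S) has no collider blocking it and no conditioned non-collider, so it is open.
Try {N, U}:
  P1: blocked at fork node U ∈ conditioning set.
  P2: blocked at fork node N ∈ conditioning set.
{N, U} contains no descendant of Q and blocks every backdoor path.
Every element of {N, U} is needed (dropping N leaves P2 open; dropping U leaves P1 open), so no proper subset is valid.
Among all size-2 subsets of the eligible variables, only {N, U} blocks every backdoor path, so it is the unique smallest valid adjustment set.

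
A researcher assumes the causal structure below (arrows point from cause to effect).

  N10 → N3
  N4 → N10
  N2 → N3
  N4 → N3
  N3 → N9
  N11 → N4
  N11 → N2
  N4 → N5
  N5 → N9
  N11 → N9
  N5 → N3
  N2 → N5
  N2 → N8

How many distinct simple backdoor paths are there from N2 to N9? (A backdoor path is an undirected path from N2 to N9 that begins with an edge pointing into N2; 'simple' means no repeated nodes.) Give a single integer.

7

A backdoor path from N2 to N9 is any simple undirected path whose first edge points into N2 (i.e. leaves N2 via a parent).
Parents of N2: {N11}.
Enumerating:
  P1: N2 <- N11 -> N4 -> N5 -> N3 -> N9
  P2: N2 <- N11 -> N4 -> N5 -> N9
  P3: N2 <- N11 -> N4 -> N10 -> N3 <- N5 -> N9
  P4: N2 <- N11 -> N4 -> N10 -> N3 -> N9
  P5: N2 <- N11 -> N4 -> N3 <- N5 -> N9
  P6: N2 <- N11 -> N4 -> N3 -> N9
  P7: N2 <- N11 -> N9
That exhausts the simple backdoor paths. Count: 7.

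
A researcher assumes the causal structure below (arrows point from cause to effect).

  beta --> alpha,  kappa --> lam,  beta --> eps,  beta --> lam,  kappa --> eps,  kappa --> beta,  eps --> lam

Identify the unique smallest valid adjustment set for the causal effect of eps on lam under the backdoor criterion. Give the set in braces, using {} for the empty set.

Variables eligible for adjustment (non-descendants of eps, excluding eps and lam): {alpha, beta, kappa}.
Backdoor paths from eps to lam:
  P1: eps <- kappa -> beta -> lam
  P2: eps <- kappa -> lam
  P3: eps <- beta <- kappa -> lam
  P4: eps <- beta -> lam
The empty set is not sufficient: P1 (eps <- kappa -> beta -> lam) has no collider blocking it and no conditioned non-collider, so it is open.
Try {beta, kappa}:
  P1: blocked at fork node kappa ∈ conditioning set.
  P2: blocked at fork node kappa ∈ conditioning set.
  P3: blocked at chain node beta ∈ conditioning set.
  P4: blocked at fork node beta ∈ conditioning set.
{beta, kappa} contains no descendant of eps and blocks every backdoor path.
Every element of {beta, kappa} is needed (dropping beta leaves P4 open; dropping kappa leaves P2 open), so no proper subset is valid.
Among all size-2 subsets of the eligible variables, only {beta, kappa} blocks every backdoor path, so it is the unique smallest valid adjustment set.

{beta, kappa}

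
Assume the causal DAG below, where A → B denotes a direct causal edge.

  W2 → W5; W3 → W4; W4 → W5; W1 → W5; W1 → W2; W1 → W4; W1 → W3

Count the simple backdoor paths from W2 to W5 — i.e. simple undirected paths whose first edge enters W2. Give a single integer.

A backdoor path from W2 to W5 is any simple undirected path whose first edge points into W2 (i.e. leaves W2 via a parent).
Parents of W2: {W1}.
Enumerating:
  P1: W2 <- W1 -> W3 -> W4 -> W5
  P2: W2 <- W1 -> W4 -> W5
  P3: W2 <- W1 -> W5
That exhausts the simple backdoor paths. Count: 3.

3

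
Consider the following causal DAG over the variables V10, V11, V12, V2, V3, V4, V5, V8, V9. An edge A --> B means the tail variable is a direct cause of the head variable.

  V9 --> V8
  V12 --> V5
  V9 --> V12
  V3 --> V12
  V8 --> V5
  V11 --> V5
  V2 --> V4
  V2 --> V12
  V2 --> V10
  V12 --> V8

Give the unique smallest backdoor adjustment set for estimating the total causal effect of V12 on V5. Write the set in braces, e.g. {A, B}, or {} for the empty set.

{V9}

Variables eligible for adjustment (non-descendants of V12, excluding V12 and V5): {V10, V11, V2, V3, V4, V9}.
Backdoor paths from V12 to V5:
  P1: V12 <- V9 -> V8 -> V5
The empty set is not sufficient: P1 (V12 <- V9 -> V8 -> V5) has no collider blocking it and no conditioned non-collider, so it is open.
Try {V9}:
  P1: blocked at fork node V9 ∈ conditioning set.
{V9} contains no descendant of V12 and blocks every backdoor path.
No other singleton works — e.g. {V3} leaves P1 open — so {V9} is the unique smallest valid adjustment set.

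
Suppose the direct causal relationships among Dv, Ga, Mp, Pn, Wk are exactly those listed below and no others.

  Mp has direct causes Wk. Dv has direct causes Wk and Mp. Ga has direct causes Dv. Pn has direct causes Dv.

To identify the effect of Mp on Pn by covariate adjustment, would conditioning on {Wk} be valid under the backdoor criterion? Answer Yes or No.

Yes

Backdoor paths from Mp to Pn (paths whose first edge points into Mp):
  P1: Mp <- Wk -> Dv -> Pn
Condition 1 (no descendant of Mp in the set): holds — descendants of Mp are {Dv, Ga, Pn}; none are in {Wk}.
Condition 2 (every backdoor path blocked by {Wk}):
  P1: blocked at fork node Wk ∈ conditioning set.
{Wk} satisfies the backdoor criterion.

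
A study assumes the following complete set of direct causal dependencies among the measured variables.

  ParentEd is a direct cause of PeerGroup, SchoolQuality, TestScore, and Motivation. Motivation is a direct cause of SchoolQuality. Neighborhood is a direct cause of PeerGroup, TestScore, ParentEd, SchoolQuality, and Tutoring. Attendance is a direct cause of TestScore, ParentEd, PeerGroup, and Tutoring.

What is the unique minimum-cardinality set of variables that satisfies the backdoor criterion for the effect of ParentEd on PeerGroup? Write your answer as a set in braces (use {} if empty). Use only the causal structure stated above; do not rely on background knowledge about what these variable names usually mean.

{Attendance, Neighborhood}

Variables eligible for adjustment (non-descendants of ParentEd, excluding ParentEd and PeerGroup): {Attendance, Neighborhood, Tutoring}.
Backdoor paths from ParentEd to PeerGroup:
  P1: ParentEd <- Attendance -> TestScore <- Neighborhood -> PeerGroup
  P2: ParentEd <- Attendance -> Tutoring <- Neighborhood -> PeerGroup
  P3: ParentEd <- Attendance -> PeerGroup
  P4: ParentEd <- Neighborhood -> TestScore <- Attendance -> PeerGroup
  P5: ParentEd <- Neighborhood -> Tutoring <- Attendance -> PeerGroup
  P6: ParentEd <- Neighborhood -> PeerGroup
The empty set is not sufficient: P3 (ParentEd <- Attendance -> PeerGroup) has no collider blocking it and no conditioned non-collider, so it is open.
Try {Attendance, Neighborhood}:
  P1: blocked at fork node Attendance ∈ conditioning set.
  P2: blocked at fork node Attendance ∈ conditioning set.
  P3: blocked at fork node Attendance ∈ conditioning set.
  P4: blocked at fork node Neighborhood ∈ conditioning set.
  P5: blocked at fork node Neighborhood ∈ conditioning set.
  P6: blocked at fork node Neighborhood ∈ conditioning set.
{Attendance, Neighborhood} contains no descendant of ParentEd and blocks every backdoor path.
Every element of {Attendance, Neighborhood} is needed (dropping Attendance leaves P3 open; dropping Neighborhood leaves P6 open), so no proper subset is valid.
Among all size-2 subsets of the eligible variables, only {Attendance, Neighborhood} blocks every backdoor path, so it is the unique smallest valid adjustment set.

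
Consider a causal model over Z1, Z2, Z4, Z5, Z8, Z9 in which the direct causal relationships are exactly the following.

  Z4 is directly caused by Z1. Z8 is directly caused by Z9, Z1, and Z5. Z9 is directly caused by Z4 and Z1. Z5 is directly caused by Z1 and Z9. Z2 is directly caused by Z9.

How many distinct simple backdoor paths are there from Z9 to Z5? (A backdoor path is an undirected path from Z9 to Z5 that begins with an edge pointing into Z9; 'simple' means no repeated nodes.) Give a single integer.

4

A backdoor path from Z9 to Z5 is any simple undirected path whose first edge points into Z9 (i.e. leaves Z9 via a parent).
Parents of Z9: {Z1, Z4}.
Enumerating:
  P1: Z9 <- Z1 -> Z5
  P2: Z9 <- Z1 -> Z8 <- Z5
  P3: Z9 <- Z4 <- Z1 -> Z5
  P4: Z9 <- Z4 <- Z1 -> Z8 <- Z5
That exhausts the simple backdoor paths. Count: 4.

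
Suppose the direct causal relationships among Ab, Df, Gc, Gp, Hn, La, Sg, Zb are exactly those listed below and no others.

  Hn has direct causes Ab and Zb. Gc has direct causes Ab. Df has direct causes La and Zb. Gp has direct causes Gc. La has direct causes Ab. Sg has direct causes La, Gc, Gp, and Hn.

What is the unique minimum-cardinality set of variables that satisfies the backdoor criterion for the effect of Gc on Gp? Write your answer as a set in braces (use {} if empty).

Variables eligible for adjustment (non-descendants of Gc, excluding Gc and Gp): {Ab, Df, Hn, La, Zb}.
Backdoor paths from Gc to Gp:
  P1: Gc <- Ab -> La -> Df <- Zb -> Hn -> Sg <- Gp
  P2: Gc <- Ab -> La -> Sg <- Gp
  P3: Gc <- Ab -> Hn <- Zb -> Df <- La -> Sg <- Gp
  P4: Gc <- Ab -> Hn -> Sg <- Gp
Each backdoor path contains an unconditioned collider, so every path is already blocked with the empty conditioning set:
  P1: blocked at collider Df (neither it nor any descendant is in the conditioning set).
  P2: blocked at collider Sg (neither it nor any descendant is in the conditioning set).
  P3: blocked at collider Hn (neither it nor any descendant is in the conditioning set).
  P4: blocked at collider Sg (neither it nor any descendant is in the conditioning set).
The empty set is therefore the unique smallest valid set.

{}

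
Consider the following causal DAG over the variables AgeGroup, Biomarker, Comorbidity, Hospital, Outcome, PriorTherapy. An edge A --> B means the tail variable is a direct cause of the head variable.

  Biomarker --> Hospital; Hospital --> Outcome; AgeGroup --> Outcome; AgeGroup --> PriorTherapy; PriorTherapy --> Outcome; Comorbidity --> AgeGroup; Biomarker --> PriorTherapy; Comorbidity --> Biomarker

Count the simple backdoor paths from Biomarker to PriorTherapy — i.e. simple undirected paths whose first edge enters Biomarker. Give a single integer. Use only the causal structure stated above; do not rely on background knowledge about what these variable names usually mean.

2

A backdoor path from Biomarker to PriorTherapy is any simple undirected path whose first edge points into Biomarker (i.e. leaves Biomarker via a parent).
Parents of Biomarker: {Comorbidity}.
Enumerating:
  P1: Biomarker <- Comorbidity -> AgeGroup -> PriorTherapy
  P2: Biomarker <- Comorbidity -> AgeGroup -> Outcome <- PriorTherapy
That exhausts the simple backdoor paths. Count: 2.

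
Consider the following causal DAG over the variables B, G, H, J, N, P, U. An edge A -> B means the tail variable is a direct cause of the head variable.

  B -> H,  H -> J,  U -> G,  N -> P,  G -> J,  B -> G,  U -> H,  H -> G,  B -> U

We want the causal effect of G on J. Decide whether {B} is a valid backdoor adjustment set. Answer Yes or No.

No

Backdoor paths from G to J (paths whose first edge points into G):
  P1: G <- B -> U -> H -> J
  P2: G <- B -> H -> J
  P3: G <- U <- B -> H -> J
  P4: G <- U -> H -> J
  P5: G <- H -> J
Condition 1 (no descendant of G in the set): holds — descendants of G are {J}; none are in {B}.
Condition 2 (every backdoor path blocked by {B}):
  P1: blocked at fork node B ∈ conditioning set.
  P2: blocked at fork node B ∈ conditioning set.
  P3: blocked at fork node B ∈ conditioning set.
  P4: open — no interior node is in the conditioning set.
  P5: open — no interior node is in the conditioning set.
{B} does not satisfy the backdoor criterion.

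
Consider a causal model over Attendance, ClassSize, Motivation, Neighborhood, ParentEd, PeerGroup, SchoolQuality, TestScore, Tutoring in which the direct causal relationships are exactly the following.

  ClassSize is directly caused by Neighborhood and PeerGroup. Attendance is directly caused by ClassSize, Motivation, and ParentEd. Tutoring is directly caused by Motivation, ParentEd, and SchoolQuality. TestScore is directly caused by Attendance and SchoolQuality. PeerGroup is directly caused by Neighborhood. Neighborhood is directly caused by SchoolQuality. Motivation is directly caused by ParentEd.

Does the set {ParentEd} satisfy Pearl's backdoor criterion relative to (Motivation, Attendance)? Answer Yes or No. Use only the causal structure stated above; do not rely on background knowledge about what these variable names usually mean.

Backdoor paths from Motivation to Attendance (paths whose first edge points into Motivation):
  P1: Motivation <- ParentEd -> Tutoring <- SchoolQuality -> Neighborhood -> PeerGroup -> ClassSize -> Attendance
  P2: Motivation <- ParentEd -> Tutoring <- SchoolQuality -> Neighborhood -> ClassSize -> Attendance
  P3: Motivation <- ParentEd -> Tutoring <- SchoolQuality -> TestScore <- Attendance
  P4: Motivation <- ParentEd -> Attendance
Condition 1 (no descendant of Motivation in the set): holds — descendants of Motivation are {Attendance, TestScore, Tutoring}; none are in {ParentEd}.
Condition 2 (every backdoor path blocked by {ParentEd}):
  P1: blocked at fork node ParentEd ∈ conditioning set.
  P2: blocked at fork node ParentEd ∈ conditioning set.
  P3: blocked at fork node ParentEd ∈ conditioning set.
  P4: blocked at fork node ParentEd ∈ conditioning set.
{ParentEd} satisfies the backdoor criterion.

Yes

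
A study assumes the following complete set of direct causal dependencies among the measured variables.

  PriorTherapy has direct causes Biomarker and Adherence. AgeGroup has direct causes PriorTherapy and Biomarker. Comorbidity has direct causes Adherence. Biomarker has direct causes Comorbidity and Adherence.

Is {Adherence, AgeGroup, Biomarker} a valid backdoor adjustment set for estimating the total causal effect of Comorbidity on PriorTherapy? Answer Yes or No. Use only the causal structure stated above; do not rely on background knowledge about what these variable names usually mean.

No

Backdoor paths from Comorbidity to PriorTherapy (paths whose first edge points into Comorbidity):
  P1: Comorbidity <- Adherence -> Biomarker -> PriorTherapy
  P2: Comorbidity <- Adherence -> Biomarker -> AgeGroup <- PriorTherapy
  P3: Comorbidity <- Adherence -> PriorTherapy
Condition 1 (no descendant of Comorbidity in the set): FAILS — AgeGroup and Biomarker are descendants of Comorbidity.
Condition 2 (every backdoor path blocked by {Adherence, AgeGroup, Biomarker}):
  P1: blocked at fork node Adherence ∈ conditioning set.
  P2: blocked at fork node Adherence ∈ conditioning set.
  P3: blocked at fork node Adherence ∈ conditioning set.
{Adherence, AgeGroup, Biomarker} does not satisfy the backdoor criterion.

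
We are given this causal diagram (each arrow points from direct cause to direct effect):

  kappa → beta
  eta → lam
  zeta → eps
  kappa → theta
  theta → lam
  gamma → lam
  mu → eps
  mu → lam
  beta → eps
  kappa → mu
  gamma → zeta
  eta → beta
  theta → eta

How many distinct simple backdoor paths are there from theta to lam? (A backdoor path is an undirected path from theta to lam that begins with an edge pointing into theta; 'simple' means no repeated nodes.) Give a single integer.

6

A backdoor path from theta to lam is any simple undirected path whose first edge points into theta (i.e. leaves theta via a parent).
Parents of theta: {kappa}.
Enumerating:
  P1: theta <- kappa -> mu -> lam
  P2: theta <- kappa -> mu -> eps <- zeta <- gamma -> lam
  P3: theta <- kappa -> mu -> eps <- beta <- eta -> lam
  P4: theta <- kappa -> beta <- eta -> lam
  P5: theta <- kappa -> beta -> eps <- zeta <- gamma -> lam
  P6: theta <- kappa -> beta -> eps <- mu -> lam
That exhausts the simple backdoor paths. Count: 6.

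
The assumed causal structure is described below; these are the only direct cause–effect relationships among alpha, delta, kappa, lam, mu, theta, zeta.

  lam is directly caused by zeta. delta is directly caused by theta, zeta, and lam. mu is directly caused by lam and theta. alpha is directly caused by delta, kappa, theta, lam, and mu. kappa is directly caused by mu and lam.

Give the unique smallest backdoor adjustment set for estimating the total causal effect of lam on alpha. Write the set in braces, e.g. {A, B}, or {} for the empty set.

Variables eligible for adjustment (non-descendants of lam, excluding lam and alpha): {theta, zeta}.
Backdoor paths from lam to alpha:
  P1: lam <- zeta -> delta <- theta -> mu -> kappa -> alpha
  P2: lam <- zeta -> delta <- theta -> mu -> alpha
  P3: lam <- zeta -> delta <- theta -> alpha
  P4: lam <- zeta -> delta -> alpha
The empty set is not sufficient: P4 (lam <- zeta -> delta -> alpha) has no collider blocking it and no conditioned non-collider, so it is open.
Try {zeta}:
  P1: blocked at fork node zeta ∈ conditioning set.
  P2: blocked at fork node zeta ∈ conditioning set.
  P3: blocked at fork node zeta ∈ conditioning set.
  P4: blocked at fork node zeta ∈ conditioning set.
{zeta} contains no descendant of lam and blocks every backdoor path.
No other singleton works — e.g. {theta} leaves P4 open — so {zeta} is the unique smallest valid adjustment set.

{zeta}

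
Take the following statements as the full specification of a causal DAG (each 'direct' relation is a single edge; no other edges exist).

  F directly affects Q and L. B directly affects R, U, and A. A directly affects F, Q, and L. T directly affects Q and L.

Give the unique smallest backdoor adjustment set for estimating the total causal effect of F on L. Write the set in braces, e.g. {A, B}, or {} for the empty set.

{A}

Variables eligible for adjustment (non-descendants of F, excluding F and L): {A, B, R, T, U}.
Backdoor paths from F to L:
  P1: F <- A -> Q <- T -> L
  P2: F <- A -> L
The empty set is not sufficient: P2 (F <- A -> L) has no collider blocking it and no conditioned non-collider, so it is open.
Try {A}:
  P1: blocked at fork node A ∈ conditioning set.
  P2: blocked at fork node A ∈ conditioning set.
{A} contains no descendant of F and blocks every backdoor path.
No other singleton works — e.g. {B} leaves P2 open — so {A} is the unique smallest valid adjustment set.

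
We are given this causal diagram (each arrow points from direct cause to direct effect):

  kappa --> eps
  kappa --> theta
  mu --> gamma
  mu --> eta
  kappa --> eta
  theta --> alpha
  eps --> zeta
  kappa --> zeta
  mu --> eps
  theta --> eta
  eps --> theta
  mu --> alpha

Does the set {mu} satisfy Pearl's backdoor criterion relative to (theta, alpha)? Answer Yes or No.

Backdoor paths from theta to alpha (paths whose first edge points into theta):
  P1: theta <- kappa -> eps <- mu -> alpha
  P2: theta <- kappa -> eta <- mu -> alpha
  P3: theta <- kappa -> zeta <- eps <- mu -> alpha
  P4: theta <- eps <- kappa -> eta <- mu -> alpha
  P5: theta <- eps <- mu -> alpha
  P6: theta <- eps -> zeta <- kappa -> eta <- mu -> alpha
Condition 1 (no descendant of theta in the set): holds — descendants of theta are {alpha, eta}; none are in {mu}.
Condition 2 (every backdoor path blocked by {mu}):
  P1: blocked at collider eps (neither it nor any descendant is in the conditioning set).
  P2: blocked at collider eta (neither it nor any descendant is in the conditioning set).
  P3: blocked at collider zeta (neither it nor any descendant is in the conditioning set).
  P4: blocked at collider eta (neither it nor any descendant is in the conditioning set).
  P5: blocked at fork node mu ∈ conditioning set.
  P6: blocked at collider zeta (neither it nor any descendant is in the conditioning set).
{mu} satisfies the backdoor criterion.

Yes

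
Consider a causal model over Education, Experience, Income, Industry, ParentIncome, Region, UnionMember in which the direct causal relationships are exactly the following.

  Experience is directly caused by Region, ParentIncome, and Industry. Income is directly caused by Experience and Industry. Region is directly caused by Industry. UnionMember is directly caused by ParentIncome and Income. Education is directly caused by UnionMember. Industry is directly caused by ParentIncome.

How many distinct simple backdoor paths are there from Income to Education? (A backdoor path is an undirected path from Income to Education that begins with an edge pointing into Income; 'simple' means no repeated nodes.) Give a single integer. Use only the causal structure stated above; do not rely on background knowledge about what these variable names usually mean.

A backdoor path from Income to Education is any simple undirected path whose first edge points into Income (i.e. leaves Income via a parent).
Parents of Income: {Experience, Industry}.
Enumerating:
  P1: Income <- Industry <- ParentIncome -> UnionMember -> Education
  P2: Income <- Industry -> Region -> Experience <- ParentIncome -> UnionMember -> Education
  P3: Income <- Industry -> Experience <- ParentIncome -> UnionMember -> Education
  P4: Income <- Experience <- ParentIncome -> UnionMember -> Education
  P5: Income <- Experience <- Industry <- ParentIncome -> UnionMember -> Education
  P6: Income <- Experience <- Region <- Industry <- ParentIncome -> UnionMember -> Education
That exhausts the simple backdoor paths. Count: 6.

6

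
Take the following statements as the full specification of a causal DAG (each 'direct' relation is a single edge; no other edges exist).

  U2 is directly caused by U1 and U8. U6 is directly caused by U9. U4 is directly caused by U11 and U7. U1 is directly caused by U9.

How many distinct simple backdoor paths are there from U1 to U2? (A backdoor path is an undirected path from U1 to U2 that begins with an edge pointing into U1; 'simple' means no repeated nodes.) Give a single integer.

0

A backdoor path from U1 to U2 is any simple undirected path whose first edge points into U1 (i.e. leaves U1 via a parent).
Parents of U1: {U9}.
No simple path from any parent of U1 reaches U2 without revisiting U1, so there are no backdoor paths.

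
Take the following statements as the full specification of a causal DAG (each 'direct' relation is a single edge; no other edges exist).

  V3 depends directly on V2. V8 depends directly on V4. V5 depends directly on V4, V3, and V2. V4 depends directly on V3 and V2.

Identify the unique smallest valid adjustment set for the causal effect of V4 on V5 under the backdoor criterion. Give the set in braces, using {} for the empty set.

Variables eligible for adjustment (non-descendants of V4, excluding V4 and V5): {V2, V3}.
Backdoor paths from V4 to V5:
  P1: V4 <- V2 -> V3 -> V5
  P2: V4 <- V2 -> V5
  P3: V4 <- V3 <- V2 -> V5
  P4: V4 <- V3 -> V5
The empty set is not sufficient: P1 (V4 <- V2 -> V3 -> V5) has no collider blocking it and no conditioned non-collider, so it is open.
Try {V2, V3}:
  P1: blocked at fork node V2 ∈ conditioning set.
  P2: blocked at fork node V2 ∈ conditioning set.
  P3: blocked at chain node V3 ∈ conditioning set.
  P4: blocked at fork node V3 ∈ conditioning set.
{V2, V3} contains no descendant of V4 and blocks every backdoor path.
Every element of {V2, V3} is needed (dropping V2 leaves P2 open; dropping V3 leaves P4 open), so no proper subset is valid.
Among all size-2 subsets of the eligible variables, only {V2, V3} blocks every backdoor path, so it is the unique smallest valid adjustment set.

{V2, V3}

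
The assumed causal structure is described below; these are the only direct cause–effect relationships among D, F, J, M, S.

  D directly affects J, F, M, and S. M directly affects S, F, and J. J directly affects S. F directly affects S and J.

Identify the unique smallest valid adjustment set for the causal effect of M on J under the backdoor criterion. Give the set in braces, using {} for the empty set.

{D}

Variables eligible for adjustment (non-descendants of M, excluding M and J): {D}.
Backdoor paths from M to J:
  P1: M <- D -> F -> J
  P2: M <- D -> F -> S <- J
  P3: M <- D -> J
  P4: M <- D -> S <- F -> J
  P5: M <- D -> S <- J
The empty set is not sufficient: P1 (M <- D -> F -> J) has no collider blocking it and no conditioned non-collider, so it is open.
Try {D}:
  P1: blocked at fork node D ∈ conditioning set.
  P2: blocked at fork node D ∈ conditioning set.
  P3: blocked at fork node D ∈ conditioning set.
  P4: blocked at fork node D ∈ conditioning set.
  P5: blocked at fork node D ∈ conditioning set.
{D} contains no descendant of M and blocks every backdoor path.
{D} is the unique smallest valid adjustment set.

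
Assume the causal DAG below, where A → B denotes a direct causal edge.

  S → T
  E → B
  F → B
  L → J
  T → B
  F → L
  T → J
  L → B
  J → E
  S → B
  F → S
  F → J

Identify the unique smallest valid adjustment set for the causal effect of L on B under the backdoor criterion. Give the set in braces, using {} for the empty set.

Variables eligible for adjustment (non-descendants of L, excluding L and B): {F, S, T}.
Backdoor paths from L to B:
  P1: L <- F -> S -> T -> J -> E -> B
  P2: L <- F -> S -> T -> B
  P3: L <- F -> S -> B
  P4: L <- F -> J <- T <- S -> B
  P5: L <- F -> J <- T -> B
  P6: L <- F -> J -> E -> B
  P7: L <- F -> B
The empty set is not sufficient: P1 (L <- F -> S -> T -> J -> E -> B) has no collider blocking it and no conditioned non-collider, so it is open.
Try {F}:
  P1: blocked at fork node F ∈ conditioning set.
  P2: blocked at fork node F ∈ conditioning set.
  P3: blocked at fork node F ∈ conditioning set.
  P4: blocked at fork node F ∈ conditioning set.
  P5: blocked at fork node F ∈ conditioning set.
  P6: blocked at fork node F ∈ conditioning set.
  P7: blocked at fork node F ∈ conditioning set.
{F} contains no descendant of L and blocks every backdoor path.
No other singleton works — e.g. {S} leaves P6 open — so {F} is the unique smallest valid adjustment set.

{F}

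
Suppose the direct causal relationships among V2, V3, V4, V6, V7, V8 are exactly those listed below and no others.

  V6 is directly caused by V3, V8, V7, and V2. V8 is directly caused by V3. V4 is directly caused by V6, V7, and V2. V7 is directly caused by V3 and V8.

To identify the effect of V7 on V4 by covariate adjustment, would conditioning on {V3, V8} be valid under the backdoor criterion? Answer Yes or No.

Yes

Backdoor paths from V7 to V4 (paths whose first edge points into V7):
  P1: V7 <- V3 -> V8 -> V6 <- V2 -> V4
  P2: V7 <- V3 -> V8 -> V6 -> V4
  P3: V7 <- V3 -> V6 <- V2 -> V4
  P4: V7 <- V3 -> V6 -> V4
  P5: V7 <- V8 <- V3 -> V6 <- V2 -> V4
  P6: V7 <- V8 <- V3 -> V6 -> V4
  P7: V7 <- V8 -> V6 <- V2 -> V4
  P8: V7 <- V8 -> V6 -> V4
Condition 1 (no descendant of V7 in the set): holds — descendants of V7 are {V4, V6}; none are in {V3, V8}.
Condition 2 (every backdoor path blocked by {V3, V8}):
  P1: blocked at fork node V3 ∈ conditioning set.
  P2: blocked at fork node V3 ∈ conditioning set.
  P3: blocked at fork node V3 ∈ conditioning set.
  P4: blocked at fork node V3 ∈ conditioning set.
  P5: blocked at chain node V8 ∈ conditioning set.
  P6: blocked at chain node V8 ∈ conditioning set.
  P7: blocked at fork node V8 ∈ conditioning set.
  P8: blocked at fork node V8 ∈ conditioning set.
{V3, V8} satisfies the backdoor criterion.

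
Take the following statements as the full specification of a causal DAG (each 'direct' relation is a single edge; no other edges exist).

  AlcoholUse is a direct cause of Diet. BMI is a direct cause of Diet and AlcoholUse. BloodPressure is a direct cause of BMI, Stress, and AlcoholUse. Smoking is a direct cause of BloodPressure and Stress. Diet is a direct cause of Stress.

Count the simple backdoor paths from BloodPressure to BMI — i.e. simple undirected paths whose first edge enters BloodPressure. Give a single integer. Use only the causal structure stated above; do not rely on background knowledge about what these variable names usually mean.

A backdoor path from BloodPressure to BMI is any simple undirected path whose first edge points into BloodPressure (i.e. leaves BloodPressure via a parent).
Parents of BloodPressure: {Smoking}.
Enumerating:
  P1: BloodPressure <- Smoking -> Stress <- Diet <- BMI
  P2: BloodPressure <- Smoking -> Stress <- Diet <- AlcoholUse <- BMI
That exhausts the simple backdoor paths. Count: 2.

2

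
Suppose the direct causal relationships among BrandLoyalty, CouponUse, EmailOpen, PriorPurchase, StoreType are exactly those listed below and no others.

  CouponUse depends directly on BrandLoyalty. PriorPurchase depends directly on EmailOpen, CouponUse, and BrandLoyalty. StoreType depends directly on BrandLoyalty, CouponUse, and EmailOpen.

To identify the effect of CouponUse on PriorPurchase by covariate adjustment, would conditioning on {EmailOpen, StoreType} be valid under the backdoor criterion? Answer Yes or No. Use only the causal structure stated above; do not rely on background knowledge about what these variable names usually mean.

Backdoor paths from CouponUse to PriorPurchase (paths whose first edge points into CouponUse):
  P1: CouponUse <- BrandLoyalty -> StoreType <- EmailOpen -> PriorPurchase
  P2: CouponUse <- BrandLoyalty -> PriorPurchase
Condition 1 (no descendant of CouponUse in the set): FAILS — StoreType is a descendant of CouponUse.
Condition 2 (every backdoor path blocked by {EmailOpen, StoreType}):
  P1: blocked at fork node EmailOpen ∈ conditioning set.
  P2: open — no interior node is in the conditioning set.
{EmailOpen, StoreType} does not satisfy the backdoor criterion.

No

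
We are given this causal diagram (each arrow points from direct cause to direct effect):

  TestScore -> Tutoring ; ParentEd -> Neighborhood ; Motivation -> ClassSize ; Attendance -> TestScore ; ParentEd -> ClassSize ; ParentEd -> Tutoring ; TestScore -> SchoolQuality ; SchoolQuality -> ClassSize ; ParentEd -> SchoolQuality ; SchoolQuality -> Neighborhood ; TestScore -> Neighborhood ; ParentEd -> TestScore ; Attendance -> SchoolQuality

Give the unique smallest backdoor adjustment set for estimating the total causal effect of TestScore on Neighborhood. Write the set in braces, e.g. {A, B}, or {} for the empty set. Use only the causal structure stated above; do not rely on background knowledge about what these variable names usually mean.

{Attendance, ParentEd}

Variables eligible for adjustment (non-descendants of TestScore, excluding TestScore and Neighborhood): {Attendance, Motivation, ParentEd}.
Backdoor paths from TestScore to Neighborhood:
  P1: TestScore <- ParentEd -> SchoolQuality -> Neighborhood
  P2: TestScore <- ParentEd -> ClassSize <- SchoolQuality -> Neighborhood
  P3: TestScore <- ParentEd -> Neighborhood
  P4: TestScore <- Attendance -> SchoolQuality <- ParentEd -> Neighborhood
  P5: TestScore <- Attendance -> SchoolQuality -> ClassSize <- ParentEd -> Neighborhood
  P6: TestScore <- Attendance -> SchoolQuality -> Neighborhood
The empty set is not sufficient: P1 (TestScore <- ParentEd -> SchoolQuality -> Neighborhood) has no collider blocking it and no conditioned non-collider, so it is open.
Try {Attendance, ParentEd}:
  P1: blocked at fork node ParentEd ∈ conditioning set.
  P2: blocked at fork node ParentEd ∈ conditioning set.
  P3: blocked at fork node ParentEd ∈ conditioning set.
  P4: blocked at fork node Attendance ∈ conditioning set.
  P5: blocked at fork node Attendance ∈ conditioning set.
  P6: blocked at fork node Attendance ∈ conditioning set.
{Attendance, ParentEd} contains no descendant of TestScore and blocks every backdoor path.
Every element of {Attendance, ParentEd} is needed (dropping Attendance leaves P6 open; dropping ParentEd leaves P1 open), so no proper subset is valid.
Among all size-2 subsets of the eligible variables, only {Attendance, ParentEd} blocks every backdoor path, so it is the unique smallest valid adjustment set.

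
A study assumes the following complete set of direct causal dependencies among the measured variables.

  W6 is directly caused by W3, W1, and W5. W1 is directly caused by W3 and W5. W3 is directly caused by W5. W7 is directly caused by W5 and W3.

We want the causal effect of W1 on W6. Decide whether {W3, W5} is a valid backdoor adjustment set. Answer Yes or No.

Yes

Backdoor paths from W1 to W6 (paths whose first edge points into W1):
  P1: W1 <- W5 -> W3 -> W6
  P2: W1 <- W5 -> W6
  P3: W1 <- W5 -> W7 <- W3 -> W6
  P4: W1 <- W3 <- W5 -> W6
  P5: W1 <- W3 -> W6
  P6: W1 <- W3 -> W7 <- W5 -> W6
Condition 1 (no descendant of W1 in the set): holds — descendants of W1 are {W6}; none are in {W3, W5}.
Condition 2 (every backdoor path blocked by {W3, W5}):
  P1: blocked at fork node W5 ∈ conditioning set.
  P2: blocked at fork node W5 ∈ conditioning set.
  P3: blocked at fork node W5 ∈ conditioning set.
  P4: blocked at chain node W3 ∈ conditioning set.
  P5: blocked at fork node W3 ∈ conditioning set.
  P6: blocked at fork node W3 ∈ conditioning set.
{W3, W5} satisfies the backdoor criterion.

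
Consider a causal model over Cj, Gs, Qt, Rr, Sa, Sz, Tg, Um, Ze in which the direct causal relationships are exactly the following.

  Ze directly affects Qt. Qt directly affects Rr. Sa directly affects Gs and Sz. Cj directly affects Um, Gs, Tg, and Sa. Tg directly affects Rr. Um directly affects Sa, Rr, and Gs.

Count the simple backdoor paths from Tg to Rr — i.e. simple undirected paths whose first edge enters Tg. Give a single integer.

5

A backdoor path from Tg to Rr is any simple undirected path whose first edge points into Tg (i.e. leaves Tg via a parent).
Parents of Tg: {Cj}.
Enumerating:
  P1: Tg <- Cj -> Um -> Rr
  P2: Tg <- Cj -> Sa <- Um -> Rr
  P3: Tg <- Cj -> Sa -> Gs <- Um -> Rr
  P4: Tg <- Cj -> Gs <- Um -> Rr
  P5: Tg <- Cj -> Gs <- Sa <- Um -> Rr
That exhausts the simple backdoor paths. Count: 5.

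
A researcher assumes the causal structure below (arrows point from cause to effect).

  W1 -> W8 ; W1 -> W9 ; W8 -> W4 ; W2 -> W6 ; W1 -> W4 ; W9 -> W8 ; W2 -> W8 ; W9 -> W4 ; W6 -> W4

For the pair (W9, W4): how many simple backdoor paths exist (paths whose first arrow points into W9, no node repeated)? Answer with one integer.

3

A backdoor path from W9 to W4 is any simple undirected path whose first edge points into W9 (i.e. leaves W9 via a parent).
Parents of W9: {W1}.
Enumerating:
  P1: W9 <- W1 -> W8 <- W2 -> W6 -> W4
  P2: W9 <- W1 -> W8 -> W4
  P3: W9 <- W1 -> W4
That exhausts the simple backdoor paths. Count: 3.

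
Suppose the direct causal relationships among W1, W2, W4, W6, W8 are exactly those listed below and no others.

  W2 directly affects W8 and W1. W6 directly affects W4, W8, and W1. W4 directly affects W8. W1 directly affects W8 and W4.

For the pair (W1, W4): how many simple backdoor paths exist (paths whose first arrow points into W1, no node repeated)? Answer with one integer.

A backdoor path from W1 to W4 is any simple undirected path whose first edge points into W1 (i.e. leaves W1 via a parent).
Parents of W1: {W2, W6}.
Enumerating:
  P1: W1 <- W6 -> W4
  P2: W1 <- W6 -> W8 <- W4
  P3: W1 <- W2 -> W8 <- W6 -> W4
  P4: W1 <- W2 -> W8 <- W4
That exhausts the simple backdoor paths. Count: 4.

4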